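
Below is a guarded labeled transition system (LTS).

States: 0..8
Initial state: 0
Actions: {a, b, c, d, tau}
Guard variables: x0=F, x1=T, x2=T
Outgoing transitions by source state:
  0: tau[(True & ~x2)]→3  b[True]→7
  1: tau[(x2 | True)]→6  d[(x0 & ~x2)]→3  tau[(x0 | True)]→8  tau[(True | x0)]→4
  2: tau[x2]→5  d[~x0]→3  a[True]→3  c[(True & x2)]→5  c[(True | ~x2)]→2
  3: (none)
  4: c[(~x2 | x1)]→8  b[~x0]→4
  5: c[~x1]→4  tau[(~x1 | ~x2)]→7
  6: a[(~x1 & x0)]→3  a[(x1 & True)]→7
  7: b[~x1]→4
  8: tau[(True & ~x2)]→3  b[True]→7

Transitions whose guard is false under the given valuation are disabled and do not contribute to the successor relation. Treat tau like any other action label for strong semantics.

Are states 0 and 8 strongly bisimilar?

Answer: BISIMILAR

Working:
Refine partition for ~:
  round 0: {{0,1,2,3,4,5,6,7,8}}
  round 1: {{0,8},{1},{2},{3,5,7},{4},{6}}
stable after 2 split(s): 6 block(s)
[0]={0,8}  [8]={0,8}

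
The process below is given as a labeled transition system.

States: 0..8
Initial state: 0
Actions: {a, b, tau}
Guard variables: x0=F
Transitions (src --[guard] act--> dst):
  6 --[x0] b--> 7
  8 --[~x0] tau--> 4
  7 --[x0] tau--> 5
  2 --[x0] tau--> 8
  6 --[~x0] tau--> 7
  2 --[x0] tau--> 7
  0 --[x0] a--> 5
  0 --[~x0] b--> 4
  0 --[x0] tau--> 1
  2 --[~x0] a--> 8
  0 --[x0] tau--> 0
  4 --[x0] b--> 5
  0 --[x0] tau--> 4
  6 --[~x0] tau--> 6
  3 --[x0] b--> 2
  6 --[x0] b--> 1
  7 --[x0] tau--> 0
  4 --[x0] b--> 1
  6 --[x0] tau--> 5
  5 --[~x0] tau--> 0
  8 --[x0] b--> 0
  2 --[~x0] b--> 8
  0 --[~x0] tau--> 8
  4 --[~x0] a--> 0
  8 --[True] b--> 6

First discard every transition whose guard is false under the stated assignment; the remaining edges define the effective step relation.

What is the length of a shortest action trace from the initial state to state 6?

Answer: 2

Working:
Breadth-first toward 6:
  Layer 0: {0}
  Layer 1: {4,8}
  Layer 2: {6}
first hit 6 at d=2 via tau·b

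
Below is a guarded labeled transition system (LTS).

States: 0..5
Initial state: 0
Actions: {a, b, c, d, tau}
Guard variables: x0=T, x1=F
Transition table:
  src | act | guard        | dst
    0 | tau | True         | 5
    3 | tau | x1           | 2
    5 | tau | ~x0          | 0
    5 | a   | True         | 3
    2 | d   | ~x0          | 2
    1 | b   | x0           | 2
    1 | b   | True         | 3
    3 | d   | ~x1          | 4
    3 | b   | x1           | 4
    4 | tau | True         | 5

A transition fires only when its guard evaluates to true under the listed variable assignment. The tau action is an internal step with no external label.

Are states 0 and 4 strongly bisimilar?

Compute ~ classes (split until stable):
  P[0] = {{0,1,2,3,4,5}}
  P[1] = {{0,4},{1},{2},{3},{5}}
Fixed point at round 2; 5 class(es).
class of 0: {0,4}; class of 4: {0,4}

Answer: BISIMILAR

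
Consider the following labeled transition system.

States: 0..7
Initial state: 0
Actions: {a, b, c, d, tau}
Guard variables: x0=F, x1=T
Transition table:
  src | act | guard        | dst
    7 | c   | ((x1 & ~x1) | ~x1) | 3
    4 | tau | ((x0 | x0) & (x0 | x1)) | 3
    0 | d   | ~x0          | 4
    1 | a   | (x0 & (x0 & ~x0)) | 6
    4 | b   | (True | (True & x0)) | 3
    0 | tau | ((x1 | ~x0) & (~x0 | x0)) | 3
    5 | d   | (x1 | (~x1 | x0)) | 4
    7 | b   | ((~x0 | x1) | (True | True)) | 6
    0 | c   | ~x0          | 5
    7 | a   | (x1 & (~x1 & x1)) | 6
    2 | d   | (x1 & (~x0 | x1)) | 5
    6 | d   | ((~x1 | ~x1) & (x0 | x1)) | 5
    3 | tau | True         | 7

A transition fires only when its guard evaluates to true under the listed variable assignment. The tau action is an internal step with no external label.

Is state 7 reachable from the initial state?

Answer: REACHABLE

Analysis:
8 transition(s) survive guard evaluation.
Layer 0: {0}
Layer 1: {3,4,5}  cumulative {0,3,4,5}
Layer 2: {7}  cumulative {0,3,4,5,7}
Layer 3: {6}  cumulative {0,3,4,5,6,7}
Reach set: {0,3,4,5,6,7}
Path to 7: tau·tau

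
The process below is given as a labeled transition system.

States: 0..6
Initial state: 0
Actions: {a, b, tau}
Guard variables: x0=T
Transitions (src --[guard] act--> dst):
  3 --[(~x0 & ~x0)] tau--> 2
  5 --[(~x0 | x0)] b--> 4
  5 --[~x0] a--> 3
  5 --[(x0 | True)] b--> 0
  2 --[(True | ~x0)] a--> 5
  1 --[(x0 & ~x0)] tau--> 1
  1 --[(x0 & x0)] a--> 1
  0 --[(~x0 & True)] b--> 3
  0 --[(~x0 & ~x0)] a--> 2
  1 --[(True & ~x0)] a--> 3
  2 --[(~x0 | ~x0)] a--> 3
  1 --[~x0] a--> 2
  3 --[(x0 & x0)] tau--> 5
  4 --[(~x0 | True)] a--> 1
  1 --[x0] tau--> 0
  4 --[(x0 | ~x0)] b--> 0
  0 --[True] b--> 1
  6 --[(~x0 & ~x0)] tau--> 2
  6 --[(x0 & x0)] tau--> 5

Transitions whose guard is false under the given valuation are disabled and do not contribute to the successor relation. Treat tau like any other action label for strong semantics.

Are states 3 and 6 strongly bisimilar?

Refine partition for ~:
  P[0] = {{0,1,2,3,4,5,6}}
  P[1] = {{0,5},{1},{2},{3,6},{4}}
  P[2] = {{0},{1},{2},{3,6},{4},{5}}
6 equivalence class(es) (converged in 3)
class of 3: {3,6}; class of 6: {3,6}

Answer: BISIMILAR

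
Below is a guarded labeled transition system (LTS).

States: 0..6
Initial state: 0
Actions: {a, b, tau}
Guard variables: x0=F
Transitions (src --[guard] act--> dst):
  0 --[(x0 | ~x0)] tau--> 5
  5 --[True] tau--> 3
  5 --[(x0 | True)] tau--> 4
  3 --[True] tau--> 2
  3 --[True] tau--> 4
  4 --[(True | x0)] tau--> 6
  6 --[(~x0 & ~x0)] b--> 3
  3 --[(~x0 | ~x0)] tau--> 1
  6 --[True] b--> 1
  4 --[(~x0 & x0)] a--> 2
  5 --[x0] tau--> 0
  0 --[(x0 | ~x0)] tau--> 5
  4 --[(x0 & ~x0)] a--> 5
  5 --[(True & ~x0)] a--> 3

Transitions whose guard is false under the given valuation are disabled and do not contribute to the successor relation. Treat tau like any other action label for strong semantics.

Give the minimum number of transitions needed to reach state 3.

Answer: 2

Trace:
BFS to 3:
  depth 0: {0}
  depth 1: {5}
  depth 2: {3,4}
3 enters at depth 2; path tau·a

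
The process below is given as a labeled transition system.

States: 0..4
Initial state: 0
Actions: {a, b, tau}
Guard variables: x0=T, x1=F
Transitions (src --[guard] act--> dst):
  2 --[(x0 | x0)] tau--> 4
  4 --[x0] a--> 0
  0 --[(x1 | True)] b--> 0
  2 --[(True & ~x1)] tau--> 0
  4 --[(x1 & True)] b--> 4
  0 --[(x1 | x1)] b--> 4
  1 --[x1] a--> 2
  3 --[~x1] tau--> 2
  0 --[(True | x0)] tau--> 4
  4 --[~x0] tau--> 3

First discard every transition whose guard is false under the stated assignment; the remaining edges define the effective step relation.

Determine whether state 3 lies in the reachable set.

Answer: UNREACHABLE

Trace:
6 transition(s) survive guard evaluation.
L0 = {0}
L1 = {4}  total {0,4}
R = {0,4}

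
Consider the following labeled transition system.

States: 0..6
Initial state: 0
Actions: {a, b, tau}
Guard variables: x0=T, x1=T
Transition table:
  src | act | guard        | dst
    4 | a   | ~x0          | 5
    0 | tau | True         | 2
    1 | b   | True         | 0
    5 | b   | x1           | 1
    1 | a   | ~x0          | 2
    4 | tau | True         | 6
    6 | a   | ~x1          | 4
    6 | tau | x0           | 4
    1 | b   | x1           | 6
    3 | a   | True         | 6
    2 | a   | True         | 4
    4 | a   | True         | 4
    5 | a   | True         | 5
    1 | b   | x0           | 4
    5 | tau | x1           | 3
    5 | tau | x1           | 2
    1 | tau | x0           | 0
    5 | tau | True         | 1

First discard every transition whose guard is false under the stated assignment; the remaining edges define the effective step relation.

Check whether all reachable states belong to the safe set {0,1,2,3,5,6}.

Allowed set {0,1,2,3,5,6}
Reachable = {0,2,4,6}
  0: safe
  2: safe
  4: VIOLATES
  6: safe
reach 4 via tau·a — violates

Answer: INVARIANT VIOLATED at state 4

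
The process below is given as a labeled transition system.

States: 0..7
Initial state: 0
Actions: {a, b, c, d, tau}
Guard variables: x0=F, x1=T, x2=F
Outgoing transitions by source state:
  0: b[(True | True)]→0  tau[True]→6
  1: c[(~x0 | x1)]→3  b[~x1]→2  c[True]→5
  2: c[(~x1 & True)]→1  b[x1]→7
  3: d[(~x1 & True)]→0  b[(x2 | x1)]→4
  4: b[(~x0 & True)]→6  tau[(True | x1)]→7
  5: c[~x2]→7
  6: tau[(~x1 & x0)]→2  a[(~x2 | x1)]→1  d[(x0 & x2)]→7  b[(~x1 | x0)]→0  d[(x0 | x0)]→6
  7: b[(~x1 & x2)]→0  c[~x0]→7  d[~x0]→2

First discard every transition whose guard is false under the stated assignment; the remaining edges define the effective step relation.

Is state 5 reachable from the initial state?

Answer: REACHABLE

Working:
Guard filter leaves 12 enabled edge(s).
L0 = {0}
L1 = {6}  cumulative {0,6}
L2 = {1}  cumulative {0,1,6}
L3 = {3,5}  cumulative {0,1,3,5,6}
L4 = {4,7}  cumulative {0,1,3,4,5,6,7}
L5 = {2}  cumulative {0,1,2,3,4,5,6,7}
Reach set: {0,1,2,3,4,5,6,7}
trace reaching 5: tau·a·c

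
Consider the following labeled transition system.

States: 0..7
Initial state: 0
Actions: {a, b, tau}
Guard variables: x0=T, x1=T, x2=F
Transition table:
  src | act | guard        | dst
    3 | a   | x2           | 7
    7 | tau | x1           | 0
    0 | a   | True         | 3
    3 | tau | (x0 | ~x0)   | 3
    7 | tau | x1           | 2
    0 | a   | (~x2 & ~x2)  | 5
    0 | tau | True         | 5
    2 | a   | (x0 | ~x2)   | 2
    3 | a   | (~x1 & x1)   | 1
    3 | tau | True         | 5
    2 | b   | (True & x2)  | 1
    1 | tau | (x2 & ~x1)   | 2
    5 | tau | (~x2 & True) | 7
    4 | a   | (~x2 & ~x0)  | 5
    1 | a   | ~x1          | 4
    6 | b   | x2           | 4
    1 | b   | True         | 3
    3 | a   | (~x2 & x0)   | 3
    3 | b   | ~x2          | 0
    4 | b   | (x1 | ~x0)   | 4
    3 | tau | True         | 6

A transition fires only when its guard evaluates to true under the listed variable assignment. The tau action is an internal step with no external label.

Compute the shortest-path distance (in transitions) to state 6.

Answer: 2

Working:
Breadth-first toward 6:
  Layer 0: {0}
  Layer 1: {3,5}
  Layer 2: {6,7}
depth(6)=2, e.g. a·tau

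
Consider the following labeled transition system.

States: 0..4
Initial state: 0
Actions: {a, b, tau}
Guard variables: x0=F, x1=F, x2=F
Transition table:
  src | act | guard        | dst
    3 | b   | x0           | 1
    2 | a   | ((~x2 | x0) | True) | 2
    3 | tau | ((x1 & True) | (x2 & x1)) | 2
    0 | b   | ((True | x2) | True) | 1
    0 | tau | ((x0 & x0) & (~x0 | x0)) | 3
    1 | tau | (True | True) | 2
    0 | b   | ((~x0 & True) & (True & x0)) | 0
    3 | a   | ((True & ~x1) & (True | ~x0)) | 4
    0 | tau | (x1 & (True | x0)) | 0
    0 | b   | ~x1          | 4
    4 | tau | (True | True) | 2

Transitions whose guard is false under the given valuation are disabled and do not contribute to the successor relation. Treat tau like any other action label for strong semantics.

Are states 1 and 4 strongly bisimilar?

Bisimulation quotient by refinement:
  π0 = {{0,1,2,3,4}}
  π1 = {{0},{1,4},{2,3}}
  π2 = {{0},{1,4},{2},{3}}
4 equivalence class(es) (converged in 3)
1∈{1,4}, 4∈{1,4}

Answer: BISIMILAR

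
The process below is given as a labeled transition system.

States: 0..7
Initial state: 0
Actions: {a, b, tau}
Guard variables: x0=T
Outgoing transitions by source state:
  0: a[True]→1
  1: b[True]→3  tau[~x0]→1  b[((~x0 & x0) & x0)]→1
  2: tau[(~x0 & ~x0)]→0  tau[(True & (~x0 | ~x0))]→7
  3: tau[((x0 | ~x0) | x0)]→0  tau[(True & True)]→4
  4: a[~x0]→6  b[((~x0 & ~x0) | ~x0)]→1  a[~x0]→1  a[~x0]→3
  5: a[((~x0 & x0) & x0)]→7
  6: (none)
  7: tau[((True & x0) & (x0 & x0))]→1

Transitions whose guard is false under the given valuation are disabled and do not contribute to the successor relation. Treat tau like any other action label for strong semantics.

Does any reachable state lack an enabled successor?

Answer: DEADLOCK at state 4

Working:
Reach set: {0,1,3,4}
  0: a→1  [1 out]
  1: b→3  [1 out]
  3: tau→0  tau→4  [2 out]
  4: ∅  [STUCK]
Path to 4: a·b·tau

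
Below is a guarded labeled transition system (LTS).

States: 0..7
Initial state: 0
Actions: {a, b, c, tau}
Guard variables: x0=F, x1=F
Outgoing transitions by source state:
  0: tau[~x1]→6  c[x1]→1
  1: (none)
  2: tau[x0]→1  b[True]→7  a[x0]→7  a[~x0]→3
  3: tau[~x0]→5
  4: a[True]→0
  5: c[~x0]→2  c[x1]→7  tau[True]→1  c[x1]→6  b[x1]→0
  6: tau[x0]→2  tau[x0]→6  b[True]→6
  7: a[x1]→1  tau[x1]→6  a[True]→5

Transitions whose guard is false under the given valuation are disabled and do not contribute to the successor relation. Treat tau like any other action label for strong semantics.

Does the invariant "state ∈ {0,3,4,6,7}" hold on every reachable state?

Answer: INVARIANT HOLDS

Trace:
Allowed set {0,3,4,6,7}
Reachable = {0,6}
  0: ✓
  6: ✓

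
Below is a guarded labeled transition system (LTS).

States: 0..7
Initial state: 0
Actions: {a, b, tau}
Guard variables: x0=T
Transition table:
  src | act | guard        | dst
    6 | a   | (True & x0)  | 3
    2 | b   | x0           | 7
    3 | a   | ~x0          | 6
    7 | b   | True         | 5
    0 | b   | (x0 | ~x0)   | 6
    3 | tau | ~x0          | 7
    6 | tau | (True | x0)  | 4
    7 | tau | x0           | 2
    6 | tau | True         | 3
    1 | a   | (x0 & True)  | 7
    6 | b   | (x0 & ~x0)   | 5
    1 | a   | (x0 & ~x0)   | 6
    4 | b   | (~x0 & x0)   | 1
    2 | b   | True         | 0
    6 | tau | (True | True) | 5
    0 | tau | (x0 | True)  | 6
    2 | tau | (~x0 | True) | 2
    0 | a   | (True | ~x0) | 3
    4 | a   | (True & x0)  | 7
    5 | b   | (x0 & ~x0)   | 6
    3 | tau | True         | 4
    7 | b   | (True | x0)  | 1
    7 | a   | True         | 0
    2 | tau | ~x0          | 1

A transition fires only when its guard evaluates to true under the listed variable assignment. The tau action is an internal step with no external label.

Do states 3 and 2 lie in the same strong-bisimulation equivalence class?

Compute ~ classes (split until stable):
  P[0] = {{0,1,2,3,4,5,6,7}}
  P[1] = {{0,7},{1,4},{2},{3},{5},{6}}
  P[2] = {{0},{1,4},{2},{3},{5},{6},{7}}
stable after 3 split(s): 7 block(s)
class of 3: {3}; class of 2: {2}

Answer: NOT BISIMILAR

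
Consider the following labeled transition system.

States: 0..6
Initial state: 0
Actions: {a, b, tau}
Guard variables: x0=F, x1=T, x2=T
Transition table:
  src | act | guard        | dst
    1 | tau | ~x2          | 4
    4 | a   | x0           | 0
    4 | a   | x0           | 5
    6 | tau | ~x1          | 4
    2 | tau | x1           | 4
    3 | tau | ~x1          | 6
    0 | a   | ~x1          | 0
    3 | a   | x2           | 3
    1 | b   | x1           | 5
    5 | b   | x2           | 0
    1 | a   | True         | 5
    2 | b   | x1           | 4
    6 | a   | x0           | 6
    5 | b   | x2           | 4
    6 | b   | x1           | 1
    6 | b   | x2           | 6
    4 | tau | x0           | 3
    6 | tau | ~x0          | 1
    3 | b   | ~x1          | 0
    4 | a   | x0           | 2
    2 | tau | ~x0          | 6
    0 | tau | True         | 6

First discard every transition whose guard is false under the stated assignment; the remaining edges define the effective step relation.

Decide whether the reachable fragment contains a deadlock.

R = {0,1,4,5,6}
  0: tau→6  [1 out]
  1: a→5  b→5  [2 out]
  4: ∅  [STUCK]
  5: b→0  b→4  [2 out]
  6: b→1  b→6  tau→1  [3 out]
Path to 4: tau·b·b·b

Answer: DEADLOCK at state 4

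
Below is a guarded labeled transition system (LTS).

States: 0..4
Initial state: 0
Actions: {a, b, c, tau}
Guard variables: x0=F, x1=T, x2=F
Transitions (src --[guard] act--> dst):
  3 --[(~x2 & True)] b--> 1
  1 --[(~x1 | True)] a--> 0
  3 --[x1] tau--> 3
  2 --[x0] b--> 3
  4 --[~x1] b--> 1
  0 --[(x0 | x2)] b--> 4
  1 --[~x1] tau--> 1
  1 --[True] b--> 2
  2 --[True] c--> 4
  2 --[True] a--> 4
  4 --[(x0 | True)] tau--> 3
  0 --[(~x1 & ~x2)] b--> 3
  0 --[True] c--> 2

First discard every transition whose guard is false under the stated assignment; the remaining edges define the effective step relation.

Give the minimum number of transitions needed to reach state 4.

Layered search for 4:
  L0 = {0}
  L1 = {2}
  L2 = {4}
depth(4)=2, e.g. c·a

Answer: 2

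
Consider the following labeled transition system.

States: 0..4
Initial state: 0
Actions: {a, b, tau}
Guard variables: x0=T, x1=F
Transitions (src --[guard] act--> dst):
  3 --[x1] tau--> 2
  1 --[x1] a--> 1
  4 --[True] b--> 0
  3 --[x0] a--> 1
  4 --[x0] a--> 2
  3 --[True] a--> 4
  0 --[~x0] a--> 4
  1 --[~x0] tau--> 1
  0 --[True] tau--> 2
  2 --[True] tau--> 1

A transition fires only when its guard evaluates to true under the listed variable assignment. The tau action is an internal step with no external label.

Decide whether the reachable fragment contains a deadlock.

Reach set: {0,1,2}
  0: tau→2  [1 exit(s)]
  1: ∅  [STUCK]
  2: tau→1  [1 exit(s)]
Path to 1: tau·tau

Answer: DEADLOCK at state 1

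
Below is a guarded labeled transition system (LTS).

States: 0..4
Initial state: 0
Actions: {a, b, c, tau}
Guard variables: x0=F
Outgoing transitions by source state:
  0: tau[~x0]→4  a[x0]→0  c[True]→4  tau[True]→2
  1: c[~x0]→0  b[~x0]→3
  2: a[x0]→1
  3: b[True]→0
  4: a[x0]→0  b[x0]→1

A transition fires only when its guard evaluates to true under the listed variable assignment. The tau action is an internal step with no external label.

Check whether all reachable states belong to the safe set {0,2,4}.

Answer: INVARIANT HOLDS

Analysis:
Allowed set {0,2,4}
Reachable = {0,2,4}
  0: safe
  2: safe
  4: safe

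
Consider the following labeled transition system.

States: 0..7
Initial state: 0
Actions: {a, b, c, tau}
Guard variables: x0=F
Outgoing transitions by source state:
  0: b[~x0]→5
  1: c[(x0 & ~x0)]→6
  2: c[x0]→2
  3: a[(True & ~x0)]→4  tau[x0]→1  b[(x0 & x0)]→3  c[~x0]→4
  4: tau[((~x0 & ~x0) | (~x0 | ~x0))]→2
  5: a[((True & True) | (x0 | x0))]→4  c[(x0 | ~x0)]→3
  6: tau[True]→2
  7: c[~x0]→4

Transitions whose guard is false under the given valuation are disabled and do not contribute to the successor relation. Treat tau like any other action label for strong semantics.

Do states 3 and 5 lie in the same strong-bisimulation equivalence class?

Answer: NOT BISIMILAR

Analysis:
Compute ~ classes (split until stable):
  round 0: {{0,1,2,3,4,5,6,7}}
  round 1: {{0},{1,2},{3,5},{4,6},{7}}
  round 2: {{0},{1,2},{3},{4,6},{5},{7}}
stable after 3 split(s): 6 block(s)
3∈{3}, 5∈{5}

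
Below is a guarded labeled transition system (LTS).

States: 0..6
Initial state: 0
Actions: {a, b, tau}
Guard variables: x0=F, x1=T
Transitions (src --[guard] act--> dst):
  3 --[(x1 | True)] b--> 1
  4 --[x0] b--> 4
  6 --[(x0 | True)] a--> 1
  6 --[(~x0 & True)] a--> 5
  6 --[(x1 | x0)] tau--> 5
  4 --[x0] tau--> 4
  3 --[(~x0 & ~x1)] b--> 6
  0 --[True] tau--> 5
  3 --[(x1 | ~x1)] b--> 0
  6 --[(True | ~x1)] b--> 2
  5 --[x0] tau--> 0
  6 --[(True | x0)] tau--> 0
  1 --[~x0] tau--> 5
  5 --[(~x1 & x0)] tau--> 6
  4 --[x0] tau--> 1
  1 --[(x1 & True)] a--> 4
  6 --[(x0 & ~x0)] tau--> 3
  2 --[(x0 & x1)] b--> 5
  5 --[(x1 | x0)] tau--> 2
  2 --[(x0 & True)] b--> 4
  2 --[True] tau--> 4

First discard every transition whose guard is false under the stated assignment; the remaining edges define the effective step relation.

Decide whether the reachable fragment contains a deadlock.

Answer: DEADLOCK at state 4

Working:
Reach set: {0,2,4,5}
  0: tau→5  [1 out]
  2: tau→4  [1 out]
  4: ∅  [no exit]
  5: tau→2  [1 out]
Path to 4: tau·tau·tau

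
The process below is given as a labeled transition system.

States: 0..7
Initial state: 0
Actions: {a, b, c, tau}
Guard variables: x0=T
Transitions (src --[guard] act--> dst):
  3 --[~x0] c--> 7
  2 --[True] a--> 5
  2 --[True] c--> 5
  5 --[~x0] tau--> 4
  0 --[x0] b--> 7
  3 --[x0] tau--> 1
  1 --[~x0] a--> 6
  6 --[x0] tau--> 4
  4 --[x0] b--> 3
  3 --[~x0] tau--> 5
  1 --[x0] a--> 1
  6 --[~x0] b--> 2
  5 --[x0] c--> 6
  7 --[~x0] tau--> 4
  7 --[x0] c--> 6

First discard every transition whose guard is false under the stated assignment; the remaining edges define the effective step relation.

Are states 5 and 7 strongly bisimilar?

Answer: BISIMILAR

Working:
Bisimulation quotient by refinement:
  P[0] = {{0,1,2,3,4,5,6,7}}
  P[1] = {{0,4},{1},{2},{3,6},{5,7}}
  P[2] = {{0},{1},{2},{3},{4},{5,7},{6}}
7 equivalence class(es) (converged in 3)
[5]={5,7}  [7]={5,7}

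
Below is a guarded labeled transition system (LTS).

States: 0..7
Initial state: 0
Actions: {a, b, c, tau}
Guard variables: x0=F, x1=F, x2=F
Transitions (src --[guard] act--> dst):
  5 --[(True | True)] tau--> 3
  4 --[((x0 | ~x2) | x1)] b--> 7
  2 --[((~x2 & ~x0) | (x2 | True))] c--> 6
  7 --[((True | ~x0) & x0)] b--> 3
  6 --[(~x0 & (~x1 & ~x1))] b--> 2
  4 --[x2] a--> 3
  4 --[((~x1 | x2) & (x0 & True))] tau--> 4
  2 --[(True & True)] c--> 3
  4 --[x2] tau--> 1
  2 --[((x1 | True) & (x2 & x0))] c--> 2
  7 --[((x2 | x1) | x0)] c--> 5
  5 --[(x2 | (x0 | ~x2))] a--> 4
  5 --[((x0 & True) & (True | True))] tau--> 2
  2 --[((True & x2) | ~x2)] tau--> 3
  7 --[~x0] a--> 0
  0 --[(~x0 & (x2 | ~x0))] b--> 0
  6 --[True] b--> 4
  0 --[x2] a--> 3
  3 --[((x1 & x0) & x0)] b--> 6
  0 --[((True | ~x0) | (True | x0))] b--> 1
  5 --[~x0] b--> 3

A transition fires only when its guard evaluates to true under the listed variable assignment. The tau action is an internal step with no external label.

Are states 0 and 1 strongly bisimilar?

Compute ~ classes (split until stable):
  π0 = {{0,1,2,3,4,5,6,7}}
  π1 = {{0,4,6},{1,3},{2},{5},{7}}
  π2 = {{0},{1,3},{2},{4},{5},{6},{7}}
Fixed point at round 3; 7 class(es).
0∈{0}, 1∈{1,3}

Answer: NOT BISIMILAR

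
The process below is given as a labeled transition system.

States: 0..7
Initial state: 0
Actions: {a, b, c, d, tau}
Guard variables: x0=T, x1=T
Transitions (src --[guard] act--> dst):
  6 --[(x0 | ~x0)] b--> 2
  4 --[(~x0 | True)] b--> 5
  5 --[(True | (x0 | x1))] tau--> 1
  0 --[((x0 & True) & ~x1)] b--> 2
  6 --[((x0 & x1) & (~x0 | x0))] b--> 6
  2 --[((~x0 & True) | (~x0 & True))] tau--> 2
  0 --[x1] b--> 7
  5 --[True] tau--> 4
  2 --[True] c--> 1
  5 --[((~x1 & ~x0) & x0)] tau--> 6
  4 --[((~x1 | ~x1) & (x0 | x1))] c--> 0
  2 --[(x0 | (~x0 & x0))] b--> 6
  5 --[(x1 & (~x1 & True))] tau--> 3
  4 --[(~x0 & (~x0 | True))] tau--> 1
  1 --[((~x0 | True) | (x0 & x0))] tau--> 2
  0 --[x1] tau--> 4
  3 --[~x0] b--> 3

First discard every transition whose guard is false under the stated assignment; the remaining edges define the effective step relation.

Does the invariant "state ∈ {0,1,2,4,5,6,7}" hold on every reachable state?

Safe = {0,1,2,4,5,6,7}
Reachable = {0,1,2,4,5,6,7}
  0: ok
  1: ok
  2: ok
  4: ok
  5: ok
  6: ok
  7: ok

Answer: INVARIANT HOLDS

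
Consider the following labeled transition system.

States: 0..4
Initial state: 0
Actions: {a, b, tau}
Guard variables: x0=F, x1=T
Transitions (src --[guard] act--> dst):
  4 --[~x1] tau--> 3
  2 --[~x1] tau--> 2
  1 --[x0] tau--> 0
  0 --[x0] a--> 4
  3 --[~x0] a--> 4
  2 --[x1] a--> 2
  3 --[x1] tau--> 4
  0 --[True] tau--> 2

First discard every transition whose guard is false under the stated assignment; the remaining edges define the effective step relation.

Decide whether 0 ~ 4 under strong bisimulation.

Answer: NOT BISIMILAR

Trace:
Compute ~ classes (split until stable):
  π0 = {{0,1,2,3,4}}
  π1 = {{0},{1,4},{2},{3}}
Fixed point at round 2; 4 class(es).
0∈{0}, 4∈{1,4}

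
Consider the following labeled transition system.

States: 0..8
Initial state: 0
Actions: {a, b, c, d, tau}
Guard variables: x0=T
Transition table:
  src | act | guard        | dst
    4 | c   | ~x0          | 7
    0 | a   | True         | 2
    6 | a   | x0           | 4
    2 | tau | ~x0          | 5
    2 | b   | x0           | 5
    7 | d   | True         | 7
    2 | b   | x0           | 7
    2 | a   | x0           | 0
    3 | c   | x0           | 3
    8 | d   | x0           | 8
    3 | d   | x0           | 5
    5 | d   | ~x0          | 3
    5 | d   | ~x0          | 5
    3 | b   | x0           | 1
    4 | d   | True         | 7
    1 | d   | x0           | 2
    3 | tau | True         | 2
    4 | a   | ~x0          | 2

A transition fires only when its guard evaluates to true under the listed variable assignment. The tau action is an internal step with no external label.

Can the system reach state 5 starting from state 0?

Answer: REACHABLE

Trace:
13 transition(s) survive guard evaluation.
L0 = {0}
L1 = {2}  cumulative {0,2}
L2 = {5,7}  cumulative {0,2,5,7}
Reachable = {0,2,5,7}
trace reaching 5: a·b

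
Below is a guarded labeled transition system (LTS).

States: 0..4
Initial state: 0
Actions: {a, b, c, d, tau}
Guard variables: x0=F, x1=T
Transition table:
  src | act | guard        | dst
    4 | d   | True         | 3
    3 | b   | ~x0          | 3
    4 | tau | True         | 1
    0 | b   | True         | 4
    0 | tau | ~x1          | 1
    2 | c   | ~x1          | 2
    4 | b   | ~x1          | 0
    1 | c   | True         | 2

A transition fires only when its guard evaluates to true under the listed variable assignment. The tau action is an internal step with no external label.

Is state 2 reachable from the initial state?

Answer: REACHABLE

Analysis:
Guard filter leaves 5 enabled edge(s).
L0 = {0}
L1 = {4}  cumulative {0,4}
L2 = {1,3}  cumulative {0,1,3,4}
L3 = {2}  cumulative {0,1,2,3,4}
R = {0,1,2,3,4}
Path to 2: b·tau·c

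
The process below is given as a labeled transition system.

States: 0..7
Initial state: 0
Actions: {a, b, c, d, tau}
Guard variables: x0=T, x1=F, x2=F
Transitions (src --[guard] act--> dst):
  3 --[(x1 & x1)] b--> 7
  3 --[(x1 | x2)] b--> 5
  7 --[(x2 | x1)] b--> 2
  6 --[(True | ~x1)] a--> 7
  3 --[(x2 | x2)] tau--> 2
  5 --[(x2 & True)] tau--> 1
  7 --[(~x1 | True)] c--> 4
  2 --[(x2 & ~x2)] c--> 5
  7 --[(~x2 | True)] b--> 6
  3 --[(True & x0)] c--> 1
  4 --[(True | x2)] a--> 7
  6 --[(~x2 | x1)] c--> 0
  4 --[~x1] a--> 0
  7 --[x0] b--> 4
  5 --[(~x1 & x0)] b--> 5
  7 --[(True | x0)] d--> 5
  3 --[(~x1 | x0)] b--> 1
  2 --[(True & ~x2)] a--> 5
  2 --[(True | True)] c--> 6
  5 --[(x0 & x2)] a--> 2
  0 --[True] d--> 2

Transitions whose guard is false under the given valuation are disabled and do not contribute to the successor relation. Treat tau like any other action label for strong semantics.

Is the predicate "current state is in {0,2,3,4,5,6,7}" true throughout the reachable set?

Allowed set {0,2,3,4,5,6,7}
Reach set: {0,2,4,5,6,7}
  0: ok
  2: ok
  4: ok
  5: ok
  6: ok
  7: ok

Answer: INVARIANT HOLDS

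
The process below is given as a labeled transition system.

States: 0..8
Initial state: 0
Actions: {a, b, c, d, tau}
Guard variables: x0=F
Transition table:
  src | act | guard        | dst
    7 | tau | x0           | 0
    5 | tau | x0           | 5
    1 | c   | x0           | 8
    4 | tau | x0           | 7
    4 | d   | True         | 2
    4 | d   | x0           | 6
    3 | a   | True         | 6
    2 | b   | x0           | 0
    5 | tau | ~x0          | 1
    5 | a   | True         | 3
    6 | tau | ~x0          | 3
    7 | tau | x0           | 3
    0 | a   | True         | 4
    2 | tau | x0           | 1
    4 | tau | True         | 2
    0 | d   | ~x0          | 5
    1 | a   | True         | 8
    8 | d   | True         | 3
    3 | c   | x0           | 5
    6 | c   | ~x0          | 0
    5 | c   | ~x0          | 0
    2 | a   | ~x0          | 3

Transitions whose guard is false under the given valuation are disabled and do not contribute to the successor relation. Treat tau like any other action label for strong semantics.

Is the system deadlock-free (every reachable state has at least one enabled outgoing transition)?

Reach set: {0,1,2,3,4,5,6,8}
  0: a→4  d→5  [2 out]
  1: a→8  [1 out]
  2: a→3  [1 out]
  3: a→6  [1 out]
  4: d→2  tau→2  [2 out]
  5: a→3  c→0  tau→1  [3 out]
  6: c→0  tau→3  [2 out]
  8: d→3  [1 out]

Answer: DEADLOCK-FREE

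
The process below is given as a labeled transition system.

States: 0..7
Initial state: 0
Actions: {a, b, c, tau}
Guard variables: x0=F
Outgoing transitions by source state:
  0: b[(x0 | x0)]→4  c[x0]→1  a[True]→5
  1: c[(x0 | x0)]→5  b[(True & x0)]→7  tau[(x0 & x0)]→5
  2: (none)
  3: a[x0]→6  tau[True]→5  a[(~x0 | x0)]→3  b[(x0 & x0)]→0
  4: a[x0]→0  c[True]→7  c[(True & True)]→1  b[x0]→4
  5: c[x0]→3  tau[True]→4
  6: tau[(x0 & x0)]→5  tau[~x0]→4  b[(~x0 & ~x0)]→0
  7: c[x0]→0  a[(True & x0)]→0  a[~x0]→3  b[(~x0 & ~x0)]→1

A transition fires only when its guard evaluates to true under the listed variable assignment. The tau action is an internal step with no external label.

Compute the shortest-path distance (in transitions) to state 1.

BFS to 1:
  Layer 0: {0}
  Layer 1: {5}
  Layer 2: {4}
  Layer 3: {1,7}
first hit 1 at d=3 via a·tau·c

Answer: 3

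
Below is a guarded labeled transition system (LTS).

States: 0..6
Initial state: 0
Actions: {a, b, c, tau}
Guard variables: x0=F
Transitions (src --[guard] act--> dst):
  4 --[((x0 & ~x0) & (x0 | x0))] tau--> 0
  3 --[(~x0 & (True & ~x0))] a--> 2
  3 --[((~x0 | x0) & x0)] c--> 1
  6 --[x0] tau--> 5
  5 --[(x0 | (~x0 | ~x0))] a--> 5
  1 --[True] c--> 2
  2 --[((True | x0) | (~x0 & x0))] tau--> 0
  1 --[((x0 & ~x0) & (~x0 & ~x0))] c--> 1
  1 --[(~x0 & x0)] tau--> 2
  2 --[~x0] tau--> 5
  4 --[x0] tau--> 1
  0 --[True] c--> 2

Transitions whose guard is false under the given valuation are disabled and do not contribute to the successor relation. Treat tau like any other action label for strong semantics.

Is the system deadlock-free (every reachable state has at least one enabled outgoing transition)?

Reachable = {0,2,5}
  0: c→2  [deg 1]
  2: tau→0  tau→5  [deg 2]
  5: a→5  [deg 1]

Answer: DEADLOCK-FREE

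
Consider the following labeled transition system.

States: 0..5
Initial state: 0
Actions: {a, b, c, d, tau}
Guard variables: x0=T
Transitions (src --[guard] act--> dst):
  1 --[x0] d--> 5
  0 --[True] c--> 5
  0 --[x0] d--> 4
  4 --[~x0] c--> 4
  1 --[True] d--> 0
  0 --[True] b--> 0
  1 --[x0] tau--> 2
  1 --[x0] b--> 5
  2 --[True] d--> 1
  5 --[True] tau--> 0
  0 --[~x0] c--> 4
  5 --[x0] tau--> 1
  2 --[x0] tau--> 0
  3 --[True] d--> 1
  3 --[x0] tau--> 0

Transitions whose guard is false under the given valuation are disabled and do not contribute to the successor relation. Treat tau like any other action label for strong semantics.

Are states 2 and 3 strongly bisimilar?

Answer: BISIMILAR

Working:
Bisimulation quotient by refinement:
  π0 = {{0,1,2,3,4,5}}
  π1 = {{0},{1},{2,3},{4},{5}}
stable after 2 split(s): 5 block(s)
class of 2: {2,3}; class of 3: {2,3}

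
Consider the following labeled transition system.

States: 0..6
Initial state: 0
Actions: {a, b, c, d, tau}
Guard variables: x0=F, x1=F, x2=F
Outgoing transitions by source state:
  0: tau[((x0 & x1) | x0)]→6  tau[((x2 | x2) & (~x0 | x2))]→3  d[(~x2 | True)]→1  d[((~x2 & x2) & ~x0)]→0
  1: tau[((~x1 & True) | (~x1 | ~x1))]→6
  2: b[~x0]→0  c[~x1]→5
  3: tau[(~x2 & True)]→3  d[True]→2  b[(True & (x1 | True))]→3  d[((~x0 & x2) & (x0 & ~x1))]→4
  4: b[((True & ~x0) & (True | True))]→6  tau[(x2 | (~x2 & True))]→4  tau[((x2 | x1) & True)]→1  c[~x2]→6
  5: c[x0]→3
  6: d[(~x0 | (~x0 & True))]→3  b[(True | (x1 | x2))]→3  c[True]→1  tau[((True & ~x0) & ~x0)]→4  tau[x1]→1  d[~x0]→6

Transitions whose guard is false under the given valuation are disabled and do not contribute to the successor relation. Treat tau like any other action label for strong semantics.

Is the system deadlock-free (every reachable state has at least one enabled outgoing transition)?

Reachable = {0,1,2,3,4,5,6}
  0: d→1  [deg 1]
  1: tau→6  [deg 1]
  2: b→0  c→5  [deg 2]
  3: b→3  d→2  tau→3  [deg 3]
  4: b→6  c→6  tau→4  [deg 3]
  5: ∅  [STUCK]
  6: b→3  c→1  d→3  d→6  tau→4  [deg 5]
Path to 5: d·tau·d·d·c

Answer: DEADLOCK at state 5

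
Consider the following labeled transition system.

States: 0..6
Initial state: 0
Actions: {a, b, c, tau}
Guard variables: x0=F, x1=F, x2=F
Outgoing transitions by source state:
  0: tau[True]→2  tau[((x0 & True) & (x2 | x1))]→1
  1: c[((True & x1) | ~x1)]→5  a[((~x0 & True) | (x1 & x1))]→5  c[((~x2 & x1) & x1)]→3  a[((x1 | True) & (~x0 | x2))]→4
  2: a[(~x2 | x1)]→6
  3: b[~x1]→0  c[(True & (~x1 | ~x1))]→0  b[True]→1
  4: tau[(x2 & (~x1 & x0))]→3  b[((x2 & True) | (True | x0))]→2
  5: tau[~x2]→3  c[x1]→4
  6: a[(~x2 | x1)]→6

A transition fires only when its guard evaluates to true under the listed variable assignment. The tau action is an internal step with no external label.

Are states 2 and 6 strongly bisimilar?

Refine partition for ~:
  P[0] = {{0,1,2,3,4,5,6}}
  P[1] = {{0,5},{1},{2,6},{3},{4}}
  P[2] = {{0},{1},{2,6},{3},{4},{5}}
Fixed point at round 3; 6 class(es).
2∈{2,6}, 6∈{2,6}

Answer: BISIMILAR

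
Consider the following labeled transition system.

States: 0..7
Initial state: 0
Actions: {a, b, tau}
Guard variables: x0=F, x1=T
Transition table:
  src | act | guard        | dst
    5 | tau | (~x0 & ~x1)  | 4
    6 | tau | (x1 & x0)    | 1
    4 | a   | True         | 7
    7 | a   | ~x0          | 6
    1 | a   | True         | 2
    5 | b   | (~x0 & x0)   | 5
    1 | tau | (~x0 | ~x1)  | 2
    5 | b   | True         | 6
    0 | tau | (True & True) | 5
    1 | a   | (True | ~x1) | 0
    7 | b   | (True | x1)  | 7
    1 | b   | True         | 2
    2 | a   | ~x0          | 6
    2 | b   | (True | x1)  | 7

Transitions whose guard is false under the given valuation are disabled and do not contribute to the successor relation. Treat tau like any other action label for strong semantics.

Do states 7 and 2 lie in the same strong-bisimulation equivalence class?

Answer: BISIMILAR

Analysis:
Compute ~ classes (split until stable):
  P[0] = {{0,1,2,3,4,5,6,7}}
  P[1] = {{0},{1},{2,7},{3,6},{4},{5}}
6 equivalence class(es) (converged in 2)
7∈{2,7}, 2∈{2,7}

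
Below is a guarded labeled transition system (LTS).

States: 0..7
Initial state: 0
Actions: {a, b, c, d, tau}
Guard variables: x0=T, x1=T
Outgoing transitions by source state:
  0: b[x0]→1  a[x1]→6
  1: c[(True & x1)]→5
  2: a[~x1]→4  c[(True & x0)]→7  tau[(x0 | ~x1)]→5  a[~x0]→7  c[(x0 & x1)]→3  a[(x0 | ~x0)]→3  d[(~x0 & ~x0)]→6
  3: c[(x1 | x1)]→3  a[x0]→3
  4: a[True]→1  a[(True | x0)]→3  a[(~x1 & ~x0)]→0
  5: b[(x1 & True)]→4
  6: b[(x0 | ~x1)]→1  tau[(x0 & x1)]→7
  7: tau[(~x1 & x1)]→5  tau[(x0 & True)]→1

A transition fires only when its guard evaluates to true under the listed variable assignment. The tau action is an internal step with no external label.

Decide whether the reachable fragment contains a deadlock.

Answer: DEADLOCK-FREE

Trace:
R = {0,1,3,4,5,6,7}
  0: a→6  b→1  [2 out]
  1: c→5  [1 out]
  3: a→3  c→3  [2 out]
  4: a→1  a→3  [2 out]
  5: b→4  [1 out]
  6: b→1  tau→7  [2 out]
  7: tau→1  [1 out]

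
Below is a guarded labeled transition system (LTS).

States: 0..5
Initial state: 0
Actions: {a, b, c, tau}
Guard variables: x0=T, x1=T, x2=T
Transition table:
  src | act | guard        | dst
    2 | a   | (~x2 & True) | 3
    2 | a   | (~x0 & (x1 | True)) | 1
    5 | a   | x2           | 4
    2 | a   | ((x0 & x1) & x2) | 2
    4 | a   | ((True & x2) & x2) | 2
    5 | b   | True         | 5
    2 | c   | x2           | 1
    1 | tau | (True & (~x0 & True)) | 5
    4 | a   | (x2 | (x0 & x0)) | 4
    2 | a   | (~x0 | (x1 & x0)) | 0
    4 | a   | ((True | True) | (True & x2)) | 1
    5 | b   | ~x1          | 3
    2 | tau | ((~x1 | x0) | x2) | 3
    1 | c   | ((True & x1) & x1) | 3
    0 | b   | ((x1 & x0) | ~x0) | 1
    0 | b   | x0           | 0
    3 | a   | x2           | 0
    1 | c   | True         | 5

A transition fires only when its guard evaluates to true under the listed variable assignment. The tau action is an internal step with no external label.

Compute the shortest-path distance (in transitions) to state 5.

BFS to 5:
  Layer 0: {0}
  Layer 1: {1}
  Layer 2: {3,5}
5 enters at depth 2; path b·c

Answer: 2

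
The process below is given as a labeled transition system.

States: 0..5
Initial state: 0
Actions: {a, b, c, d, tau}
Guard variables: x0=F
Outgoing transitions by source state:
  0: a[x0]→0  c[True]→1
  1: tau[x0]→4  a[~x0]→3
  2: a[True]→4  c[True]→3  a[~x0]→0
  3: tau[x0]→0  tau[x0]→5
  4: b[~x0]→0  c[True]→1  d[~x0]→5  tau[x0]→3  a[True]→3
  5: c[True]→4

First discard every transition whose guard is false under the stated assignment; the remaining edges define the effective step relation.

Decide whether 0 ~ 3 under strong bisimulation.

Answer: NOT BISIMILAR

Working:
Refine partition for ~:
  round 0: {{0,1,2,3,4,5}}
  round 1: {{0,5},{1},{2},{3},{4}}
  round 2: {{0},{1},{2},{3},{4},{5}}
stable after 3 split(s): 6 block(s)
[0]={0}  [3]={3}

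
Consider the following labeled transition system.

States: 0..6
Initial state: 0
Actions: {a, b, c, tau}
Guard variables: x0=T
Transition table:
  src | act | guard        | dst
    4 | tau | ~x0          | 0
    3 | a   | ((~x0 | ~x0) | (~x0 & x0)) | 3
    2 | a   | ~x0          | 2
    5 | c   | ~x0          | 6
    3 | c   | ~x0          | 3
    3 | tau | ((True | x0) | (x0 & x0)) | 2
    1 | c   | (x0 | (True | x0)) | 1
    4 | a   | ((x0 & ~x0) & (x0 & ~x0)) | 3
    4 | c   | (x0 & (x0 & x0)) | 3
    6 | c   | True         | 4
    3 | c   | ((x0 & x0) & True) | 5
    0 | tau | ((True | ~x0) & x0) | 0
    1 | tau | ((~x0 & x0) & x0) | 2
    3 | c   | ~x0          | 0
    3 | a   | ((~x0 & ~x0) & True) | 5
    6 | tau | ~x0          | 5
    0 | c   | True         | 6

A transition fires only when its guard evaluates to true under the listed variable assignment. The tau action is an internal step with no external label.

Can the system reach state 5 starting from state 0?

After dropping false guards: 7 live edges.
depth 0: {0}
depth 1: {6}  total {0,6}
depth 2: {4}  total {0,4,6}
depth 3: {3}  total {0,3,4,6}
depth 4: {2,5}  total {0,2,3,4,5,6}
Reachable = {0,2,3,4,5,6}
trace reaching 5: c·c·c·c

Answer: REACHABLE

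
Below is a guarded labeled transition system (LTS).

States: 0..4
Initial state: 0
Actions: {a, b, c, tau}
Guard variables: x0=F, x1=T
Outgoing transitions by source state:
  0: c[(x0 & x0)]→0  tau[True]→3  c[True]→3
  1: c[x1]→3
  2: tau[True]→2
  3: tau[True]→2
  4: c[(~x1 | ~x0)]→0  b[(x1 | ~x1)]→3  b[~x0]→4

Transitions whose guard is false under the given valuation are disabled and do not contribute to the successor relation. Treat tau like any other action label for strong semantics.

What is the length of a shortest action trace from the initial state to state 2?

Answer: 2

Analysis:
BFS to 2:
  L0 = {0}
  L1 = {3}
  L2 = {2}
2 enters at depth 2; path c·tau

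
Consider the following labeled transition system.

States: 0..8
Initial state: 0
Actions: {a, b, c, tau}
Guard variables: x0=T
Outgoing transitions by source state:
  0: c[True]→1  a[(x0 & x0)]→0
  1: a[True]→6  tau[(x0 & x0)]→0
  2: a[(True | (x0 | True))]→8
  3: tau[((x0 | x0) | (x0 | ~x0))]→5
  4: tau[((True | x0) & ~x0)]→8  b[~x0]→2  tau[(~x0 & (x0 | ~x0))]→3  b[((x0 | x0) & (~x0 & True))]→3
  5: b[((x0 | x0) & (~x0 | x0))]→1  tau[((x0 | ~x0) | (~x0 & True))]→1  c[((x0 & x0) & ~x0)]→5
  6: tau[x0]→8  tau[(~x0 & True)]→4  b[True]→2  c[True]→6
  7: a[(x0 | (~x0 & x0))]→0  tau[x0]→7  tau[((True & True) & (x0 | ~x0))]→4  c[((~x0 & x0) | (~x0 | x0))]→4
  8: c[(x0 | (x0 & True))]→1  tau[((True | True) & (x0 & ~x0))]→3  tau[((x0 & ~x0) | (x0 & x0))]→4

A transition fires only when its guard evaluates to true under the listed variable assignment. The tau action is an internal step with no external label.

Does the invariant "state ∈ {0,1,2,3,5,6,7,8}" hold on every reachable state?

Answer: INVARIANT VIOLATED at state 4

Working:
Safe = {0,1,2,3,5,6,7,8}
R = {0,1,2,4,6,8}
  0: safe
  1: safe
  2: safe
  4: outside
  6: safe
  8: safe
witness against invariant: c·a·tau·tau → 4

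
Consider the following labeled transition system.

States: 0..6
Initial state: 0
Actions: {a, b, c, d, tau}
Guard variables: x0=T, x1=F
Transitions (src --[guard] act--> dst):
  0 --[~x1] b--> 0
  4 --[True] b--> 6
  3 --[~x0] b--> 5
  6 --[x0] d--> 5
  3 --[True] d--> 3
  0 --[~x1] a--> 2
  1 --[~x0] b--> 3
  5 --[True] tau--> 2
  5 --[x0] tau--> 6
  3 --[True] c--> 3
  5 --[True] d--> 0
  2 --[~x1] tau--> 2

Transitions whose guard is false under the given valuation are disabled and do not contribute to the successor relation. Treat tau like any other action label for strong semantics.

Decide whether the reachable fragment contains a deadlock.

Reach set: {0,2}
  0: a→2  b→0  [2 exit(s)]
  2: tau→2  [1 exit(s)]

Answer: DEADLOCK-FREE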